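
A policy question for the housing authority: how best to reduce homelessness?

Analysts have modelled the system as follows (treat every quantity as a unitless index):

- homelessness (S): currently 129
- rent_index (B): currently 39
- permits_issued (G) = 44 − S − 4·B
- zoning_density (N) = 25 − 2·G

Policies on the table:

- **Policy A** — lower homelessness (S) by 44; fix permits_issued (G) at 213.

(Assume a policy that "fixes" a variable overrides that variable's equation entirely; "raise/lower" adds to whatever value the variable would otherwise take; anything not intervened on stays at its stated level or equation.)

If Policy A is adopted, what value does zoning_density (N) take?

Policy A (S − 44, G := 213):
  S = 129 − 44 = 85
  B = 39
  G = 213
  N = 25 − 2·213 = -401

-401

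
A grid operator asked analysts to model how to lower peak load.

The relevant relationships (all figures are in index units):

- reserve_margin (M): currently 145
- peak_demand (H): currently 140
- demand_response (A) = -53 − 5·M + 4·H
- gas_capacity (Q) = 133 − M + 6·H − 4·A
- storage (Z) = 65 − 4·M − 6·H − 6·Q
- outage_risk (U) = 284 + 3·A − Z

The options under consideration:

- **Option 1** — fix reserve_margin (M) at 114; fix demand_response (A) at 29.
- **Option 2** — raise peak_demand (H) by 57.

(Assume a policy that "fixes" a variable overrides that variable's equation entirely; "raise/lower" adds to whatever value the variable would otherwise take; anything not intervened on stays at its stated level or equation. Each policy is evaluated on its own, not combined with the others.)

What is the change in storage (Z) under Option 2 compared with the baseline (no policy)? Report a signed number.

Baseline:
  M = 145
  H = 140
  A = -53 − 5·145 + 4·140 = -218
  Q = 133 − 145 + 6·140 − 4·(-218) = 1700
  Z = 65 − 4·145 − 6·140 − 6·1700 = -11555
Option 2 (H + 57):
  M = 145
  H = 140 + 57 = 197
  A = -53 − 5·145 + 4·197 = 10
  Q = 133 − 145 + 6·197 − 4·10 = 1130
  Z = 65 − 4·145 − 6·197 − 6·1130 = -8477
Change in Z: -8477 − (-11555) = 3078

3078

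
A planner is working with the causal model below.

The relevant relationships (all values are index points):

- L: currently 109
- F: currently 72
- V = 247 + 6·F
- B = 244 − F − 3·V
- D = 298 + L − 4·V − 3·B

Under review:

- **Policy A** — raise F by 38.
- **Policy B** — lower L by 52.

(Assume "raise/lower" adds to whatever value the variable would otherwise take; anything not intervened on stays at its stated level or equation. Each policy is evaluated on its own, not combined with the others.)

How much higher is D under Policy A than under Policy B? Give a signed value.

Policy A (F + 38):
  L = 109
  F = 72 + 38 = 110
  V = 247 + 6·110 = 907
  B = 244 − 110 − 3·907 = -2587
  D = 298 + 109 − 4·907 − 3·(-2587) = 4540
Policy B (L − 52):
  L = 109 − 52 = 57
  F = 72
  V = 247 + 6·72 = 679
  B = 244 − 72 − 3·679 = -1865
  D = 298 + 57 − 4·679 − 3·(-1865) = 3234
D: 4540 − 3234 = 1306

1306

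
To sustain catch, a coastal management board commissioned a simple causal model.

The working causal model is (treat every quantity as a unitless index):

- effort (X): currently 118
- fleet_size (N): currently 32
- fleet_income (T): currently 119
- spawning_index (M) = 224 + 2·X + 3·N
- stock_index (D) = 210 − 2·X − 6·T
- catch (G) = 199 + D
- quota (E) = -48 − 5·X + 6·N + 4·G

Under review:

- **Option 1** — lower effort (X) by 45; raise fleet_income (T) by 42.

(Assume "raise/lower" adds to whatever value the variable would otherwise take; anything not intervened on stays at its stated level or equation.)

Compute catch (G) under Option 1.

Option 1 (X − 45, T + 42):
  X = 118 − 45 = 73
  T = 119 + 42 = 161
  D = 210 − 2·73 − 6·161 = -902
  G = 199 + (-902) = -703

-703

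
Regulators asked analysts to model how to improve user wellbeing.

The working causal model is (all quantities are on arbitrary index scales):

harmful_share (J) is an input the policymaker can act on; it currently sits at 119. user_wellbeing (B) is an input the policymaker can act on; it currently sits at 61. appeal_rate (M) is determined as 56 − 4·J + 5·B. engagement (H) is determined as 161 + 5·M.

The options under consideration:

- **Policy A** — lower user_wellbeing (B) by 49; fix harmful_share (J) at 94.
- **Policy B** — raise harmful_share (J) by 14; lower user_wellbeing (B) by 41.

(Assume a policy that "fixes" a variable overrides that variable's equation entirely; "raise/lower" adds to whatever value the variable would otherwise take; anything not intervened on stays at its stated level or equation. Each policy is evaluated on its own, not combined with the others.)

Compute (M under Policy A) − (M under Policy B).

116

Policy A (B − 49, J := 94):
  J = 94
  B = 61 − 49 = 12
  M = 56 − 4·94 + 5·12 = -260
Policy B (J + 14, B − 41):
  J = 119 + 14 = 133
  B = 61 − 41 = 20
  M = 56 − 4·133 + 5·20 = -376
M: -260 − (-376) = 116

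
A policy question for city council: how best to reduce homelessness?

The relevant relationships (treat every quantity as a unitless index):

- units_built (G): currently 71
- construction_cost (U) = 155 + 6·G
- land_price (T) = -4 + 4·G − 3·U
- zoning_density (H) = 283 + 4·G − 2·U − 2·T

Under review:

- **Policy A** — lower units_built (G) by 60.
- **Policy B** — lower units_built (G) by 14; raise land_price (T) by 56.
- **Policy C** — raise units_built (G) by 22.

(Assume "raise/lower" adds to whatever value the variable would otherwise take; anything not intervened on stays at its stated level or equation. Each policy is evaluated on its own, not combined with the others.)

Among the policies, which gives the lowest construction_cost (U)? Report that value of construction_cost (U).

221

Policy A (G − 60):
  G = 71 − 60 = 11
  U = 155 + 6·11 = 221
Policy B (G − 14, T + 56):
  G = 71 − 14 = 57
  U = 155 + 6·57 = 497
Policy C (G + 22):
  G = 71 + 22 = 93
  U = 155 + 6·93 = 713
Comparing — Policy A: U=221, Policy B: U=497, Policy C: U=713. Lowest is 221 (Policy A).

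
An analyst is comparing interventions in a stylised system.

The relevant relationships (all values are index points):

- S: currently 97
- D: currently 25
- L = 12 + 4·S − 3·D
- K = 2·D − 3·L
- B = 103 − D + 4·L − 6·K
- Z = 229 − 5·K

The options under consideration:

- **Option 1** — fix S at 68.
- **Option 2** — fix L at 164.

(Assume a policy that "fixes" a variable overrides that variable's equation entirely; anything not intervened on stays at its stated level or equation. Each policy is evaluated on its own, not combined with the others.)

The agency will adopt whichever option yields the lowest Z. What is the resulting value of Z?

Option 1 (S := 68):
  S = 68
  D = 25
  L = 12 + 4·68 − 3·25 = 209
  K = 0 + 2·25 − 3·209 = -577
  Z = 229 − 5·(-577) = 3114
Option 2 (L := 164):
  S = 97
  D = 25
  L = 164
  K = 0 + 2·25 − 3·164 = -442
  Z = 229 − 5·(-442) = 2439
Comparing — Option 1: Z=3114, Option 2: Z=2439. Lowest is 2439 (Option 2).

2439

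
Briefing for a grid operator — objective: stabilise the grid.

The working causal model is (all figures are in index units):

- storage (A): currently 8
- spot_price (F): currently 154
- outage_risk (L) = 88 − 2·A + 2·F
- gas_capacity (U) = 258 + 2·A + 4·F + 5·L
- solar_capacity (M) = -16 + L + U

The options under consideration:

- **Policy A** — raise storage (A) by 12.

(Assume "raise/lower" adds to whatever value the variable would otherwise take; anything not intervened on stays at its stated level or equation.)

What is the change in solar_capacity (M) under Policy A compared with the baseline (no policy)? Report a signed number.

-120

Baseline:
  A = 8
  F = 154
  L = 88 − 2·8 + 2·154 = 380
  U = 258 + 2·8 + 4·154 + 5·380 = 2790
  M = -16 + 380 + 2790 = 3154
Policy A (A + 12):
  A = 8 + 12 = 20
  F = 154
  L = 88 − 2·20 + 2·154 = 356
  U = 258 + 2·20 + 4·154 + 5·356 = 2694
  M = -16 + 356 + 2694 = 3034
Change in M: 3034 − 3154 = -120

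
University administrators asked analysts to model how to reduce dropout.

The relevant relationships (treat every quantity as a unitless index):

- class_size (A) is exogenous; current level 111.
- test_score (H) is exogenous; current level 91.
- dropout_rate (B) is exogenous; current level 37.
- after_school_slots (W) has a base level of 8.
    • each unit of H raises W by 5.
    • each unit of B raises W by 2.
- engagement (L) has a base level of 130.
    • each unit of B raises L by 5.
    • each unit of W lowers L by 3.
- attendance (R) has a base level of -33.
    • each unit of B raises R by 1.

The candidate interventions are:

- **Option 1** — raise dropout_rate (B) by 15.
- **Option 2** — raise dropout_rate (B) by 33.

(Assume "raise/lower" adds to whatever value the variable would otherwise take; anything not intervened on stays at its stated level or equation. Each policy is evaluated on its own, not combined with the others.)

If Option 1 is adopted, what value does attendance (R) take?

Option 1 (B + 15):
  B = 37 + 15 = 52
  R = -33 + 52 = 19

19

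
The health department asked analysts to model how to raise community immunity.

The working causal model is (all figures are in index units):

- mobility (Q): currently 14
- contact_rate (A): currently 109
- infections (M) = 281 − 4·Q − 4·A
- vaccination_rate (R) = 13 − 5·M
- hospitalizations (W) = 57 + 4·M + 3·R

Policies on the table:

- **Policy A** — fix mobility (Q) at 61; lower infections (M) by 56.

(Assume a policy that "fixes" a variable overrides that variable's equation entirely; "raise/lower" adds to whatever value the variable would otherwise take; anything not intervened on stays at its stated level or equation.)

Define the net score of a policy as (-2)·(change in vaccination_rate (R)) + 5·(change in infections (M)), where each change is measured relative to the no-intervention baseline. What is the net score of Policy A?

Baseline:
  Q = 14
  A = 109
  M = 281 − 4·14 − 4·109 = -211
  R = 13 − 5·(-211) = 1068
Policy A (Q := 61, M − 56):
  Q = 61
  A = 109
  M = 281 − 4·61 − 4·109 (−56 from intervention) = -455
  R = 13 − 5·(-455) = 2288
ΔR = 2288 − 1068 = 1220; ΔM = -455 − (-211) = -244
Score = (-2)·1220 + 5·(-244) = -3660

-3660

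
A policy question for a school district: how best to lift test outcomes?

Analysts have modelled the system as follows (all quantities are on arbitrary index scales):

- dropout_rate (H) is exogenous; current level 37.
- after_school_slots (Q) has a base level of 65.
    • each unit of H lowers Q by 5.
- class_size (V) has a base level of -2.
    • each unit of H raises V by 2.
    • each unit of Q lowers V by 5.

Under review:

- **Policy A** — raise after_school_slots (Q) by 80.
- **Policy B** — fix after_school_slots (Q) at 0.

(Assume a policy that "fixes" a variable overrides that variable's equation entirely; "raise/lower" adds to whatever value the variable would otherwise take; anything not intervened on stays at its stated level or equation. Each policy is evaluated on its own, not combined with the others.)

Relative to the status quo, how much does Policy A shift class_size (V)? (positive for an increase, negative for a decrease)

Baseline:
  H = 37
  Q = 65 − 5·37 = -120
  V = -2 + 2·37 − 5·(-120) = 672
Policy A (Q + 80):
  H = 37
  Q = 65 − 5·37 (+80 from intervention) = -40
  V = -2 + 2·37 − 5·(-40) = 272
Change in V: 272 − 672 = -400

-400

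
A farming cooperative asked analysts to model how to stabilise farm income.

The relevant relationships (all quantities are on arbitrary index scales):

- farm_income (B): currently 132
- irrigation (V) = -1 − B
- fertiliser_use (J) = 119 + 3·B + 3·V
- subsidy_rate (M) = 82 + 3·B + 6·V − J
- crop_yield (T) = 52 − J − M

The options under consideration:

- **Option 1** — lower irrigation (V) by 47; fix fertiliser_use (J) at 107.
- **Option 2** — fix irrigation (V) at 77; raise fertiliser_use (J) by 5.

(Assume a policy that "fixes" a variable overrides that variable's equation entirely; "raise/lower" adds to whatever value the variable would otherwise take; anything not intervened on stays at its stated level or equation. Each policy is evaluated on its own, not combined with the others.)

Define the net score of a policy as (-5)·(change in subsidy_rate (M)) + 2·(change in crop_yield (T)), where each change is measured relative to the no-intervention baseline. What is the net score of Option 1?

Baseline:
  B = 132
  V = -1 − 132 = -133
  J = 119 + 3·132 + 3·(-133) = 116
  M = 82 + 3·132 + 6·(-133) − 116 = -436
  T = 52 − 116 − (-436) = 372
Option 1 (V − 47, J := 107):
  B = 132
  V = -1 − 132 (−47 from intervention) = -180
  J = 107
  M = 82 + 3·132 + 6·(-180) − 107 = -709
  T = 52 − 107 − (-709) = 654
ΔM = -709 − (-436) = -273; ΔT = 654 − 372 = 282
Score = (-5)·(-273) + 2·282 = 1929

1929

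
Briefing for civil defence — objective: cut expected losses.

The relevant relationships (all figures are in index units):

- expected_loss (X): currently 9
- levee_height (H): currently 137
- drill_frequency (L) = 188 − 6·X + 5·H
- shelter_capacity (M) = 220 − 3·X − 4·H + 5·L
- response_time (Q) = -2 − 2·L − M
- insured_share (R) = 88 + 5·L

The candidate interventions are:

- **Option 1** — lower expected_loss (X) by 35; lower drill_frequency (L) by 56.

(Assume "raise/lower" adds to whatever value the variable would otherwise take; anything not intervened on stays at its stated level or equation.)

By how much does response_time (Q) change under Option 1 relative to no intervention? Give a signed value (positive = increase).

Baseline:
  X = 9
  H = 137
  L = 188 − 6·9 + 5·137 = 819
  M = 220 − 3·9 − 4·137 + 5·819 = 3740
  Q = -2 − 2·819 − 3740 = -5380
Option 1 (X − 35, L − 56):
  X = 9 − 35 = -26
  H = 137
  L = 188 − 6·(-26) + 5·137 (−56 from intervention) = 973
  M = 220 − 3·(-26) − 4·137 + 5·973 = 4615
  Q = -2 − 2·973 − 4615 = -6563
Change in Q: -6563 − (-5380) = -1183

-1183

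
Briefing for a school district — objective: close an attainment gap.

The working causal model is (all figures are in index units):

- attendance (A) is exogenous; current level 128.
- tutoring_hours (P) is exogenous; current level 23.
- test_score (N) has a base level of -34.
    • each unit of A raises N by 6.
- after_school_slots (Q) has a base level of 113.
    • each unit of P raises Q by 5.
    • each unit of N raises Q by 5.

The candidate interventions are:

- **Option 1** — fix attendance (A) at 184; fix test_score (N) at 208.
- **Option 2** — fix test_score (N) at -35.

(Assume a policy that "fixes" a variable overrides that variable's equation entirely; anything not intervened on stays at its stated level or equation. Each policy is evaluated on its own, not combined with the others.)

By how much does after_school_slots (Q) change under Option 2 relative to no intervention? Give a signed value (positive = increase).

-3845

Baseline:
  A = 128
  P = 23
  N = -34 + 6·128 = 734
  Q = 113 + 5·23 + 5·734 = 3898
Option 2 (N := -35):
  A = 128
  P = 23
  N = -35
  Q = 113 + 5·23 + 5·(-35) = 53
Change in Q: 53 − 3898 = -3845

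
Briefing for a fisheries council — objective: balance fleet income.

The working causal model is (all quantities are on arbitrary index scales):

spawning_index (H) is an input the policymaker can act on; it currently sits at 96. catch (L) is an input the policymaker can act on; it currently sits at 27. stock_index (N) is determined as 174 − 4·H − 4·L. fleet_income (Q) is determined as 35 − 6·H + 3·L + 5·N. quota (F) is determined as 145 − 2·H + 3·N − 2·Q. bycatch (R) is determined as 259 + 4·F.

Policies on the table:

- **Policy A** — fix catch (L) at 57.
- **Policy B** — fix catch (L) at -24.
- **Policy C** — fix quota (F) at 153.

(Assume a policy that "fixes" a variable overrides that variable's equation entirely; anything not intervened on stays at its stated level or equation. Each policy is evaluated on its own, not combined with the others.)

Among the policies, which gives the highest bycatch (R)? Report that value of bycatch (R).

Policy A (L := 57):
  H = 96
  L = 57
  N = 174 − 4·96 − 4·57 = -438
  Q = 35 − 6·96 + 3·57 + 5·(-438) = -2560
  F = 145 − 2·96 + 3·(-438) − 2·(-2560) = 3759
  R = 259 + 4·3759 = 15295
Policy B (L := -24):
  H = 96
  L = -24
  N = 174 − 4·96 − 4·(-24) = -114
  Q = 35 − 6·96 + 3·(-24) + 5·(-114) = -1183
  F = 145 − 2·96 + 3·(-114) − 2·(-1183) = 1977
  R = 259 + 4·1977 = 8167
Policy C (F := 153):
  H = 96
  L = 27
  N = 174 − 4·96 − 4·27 = -318
  Q = 35 − 6·96 + 3·27 + 5·(-318) = -2050
  F = 153
  R = 259 + 4·153 = 871
Comparing — Policy A: R=15295, Policy B: R=8167, Policy C: R=871. Highest is 15295 (Policy A).

15295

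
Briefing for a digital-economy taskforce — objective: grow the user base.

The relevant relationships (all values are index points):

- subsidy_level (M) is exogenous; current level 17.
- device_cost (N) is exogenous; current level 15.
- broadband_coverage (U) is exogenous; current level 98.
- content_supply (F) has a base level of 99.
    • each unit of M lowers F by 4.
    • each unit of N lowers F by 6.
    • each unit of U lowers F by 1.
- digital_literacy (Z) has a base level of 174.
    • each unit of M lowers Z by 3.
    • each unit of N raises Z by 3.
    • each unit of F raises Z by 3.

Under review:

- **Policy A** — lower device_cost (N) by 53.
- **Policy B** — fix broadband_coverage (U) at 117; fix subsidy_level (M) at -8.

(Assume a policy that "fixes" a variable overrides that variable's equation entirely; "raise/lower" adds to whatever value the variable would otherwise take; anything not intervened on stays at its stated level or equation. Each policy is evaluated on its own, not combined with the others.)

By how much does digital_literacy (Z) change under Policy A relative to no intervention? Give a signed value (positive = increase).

Baseline:
  M = 17
  N = 15
  U = 98
  F = 99 − 4·17 − 6·15 − 98 = -157
  Z = 174 − 3·17 + 3·15 + 3·(-157) = -303
Policy A (N − 53):
  M = 17
  N = 15 − 53 = -38
  U = 98
  F = 99 − 4·17 − 6·(-38) − 98 = 161
  Z = 174 − 3·17 + 3·(-38) + 3·161 = 492
Change in Z: 492 − (-303) = 795

795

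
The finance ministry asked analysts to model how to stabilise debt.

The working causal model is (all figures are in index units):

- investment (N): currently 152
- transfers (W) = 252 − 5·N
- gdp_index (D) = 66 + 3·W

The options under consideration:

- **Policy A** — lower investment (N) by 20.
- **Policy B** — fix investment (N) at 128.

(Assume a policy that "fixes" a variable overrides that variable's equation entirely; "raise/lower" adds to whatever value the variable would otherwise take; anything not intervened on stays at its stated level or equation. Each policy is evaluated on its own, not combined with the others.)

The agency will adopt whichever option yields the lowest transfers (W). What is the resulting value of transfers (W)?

-408

Policy A (N − 20):
  N = 152 − 20 = 132
  W = 252 − 5·132 = -408
Policy B (N := 128):
  N = 128
  W = 252 − 5·128 = -388
Comparing — Policy A: W=-408, Policy B: W=-388. Lowest is -408 (Policy A).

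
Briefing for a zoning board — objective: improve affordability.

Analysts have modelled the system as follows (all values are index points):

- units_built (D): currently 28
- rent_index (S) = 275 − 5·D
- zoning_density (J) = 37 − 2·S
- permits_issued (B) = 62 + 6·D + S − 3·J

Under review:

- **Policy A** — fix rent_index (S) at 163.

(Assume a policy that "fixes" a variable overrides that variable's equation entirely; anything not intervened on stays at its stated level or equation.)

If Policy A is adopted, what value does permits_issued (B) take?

1260

Policy A (S := 163):
  D = 28
  S = 163
  J = 37 − 2·163 = -289
  B = 62 + 6·28 + 163 − 3·(-289) = 1260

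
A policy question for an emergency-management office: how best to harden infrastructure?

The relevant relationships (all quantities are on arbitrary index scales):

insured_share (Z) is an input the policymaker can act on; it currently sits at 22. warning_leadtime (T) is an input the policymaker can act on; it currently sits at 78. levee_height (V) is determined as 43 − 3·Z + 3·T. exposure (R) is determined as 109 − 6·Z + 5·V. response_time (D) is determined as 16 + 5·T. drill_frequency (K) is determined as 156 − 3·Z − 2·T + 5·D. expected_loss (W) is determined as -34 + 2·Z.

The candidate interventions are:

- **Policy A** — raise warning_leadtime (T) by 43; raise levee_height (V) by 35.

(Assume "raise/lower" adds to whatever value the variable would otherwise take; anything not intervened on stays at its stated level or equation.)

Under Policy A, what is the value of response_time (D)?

621

Policy A (T + 43, V + 35):
  T = 78 + 43 = 121
  D = 16 + 5·121 = 621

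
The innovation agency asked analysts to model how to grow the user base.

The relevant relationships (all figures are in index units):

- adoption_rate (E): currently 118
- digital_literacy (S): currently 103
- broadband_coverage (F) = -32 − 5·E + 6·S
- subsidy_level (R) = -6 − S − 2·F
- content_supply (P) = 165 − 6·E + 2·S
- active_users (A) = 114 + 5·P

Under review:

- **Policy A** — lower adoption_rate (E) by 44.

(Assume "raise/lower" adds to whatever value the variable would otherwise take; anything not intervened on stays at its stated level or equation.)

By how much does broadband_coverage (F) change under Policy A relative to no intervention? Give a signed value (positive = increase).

220

Baseline:
  E = 118
  S = 103
  F = -32 − 5·118 + 6·103 = -4
Policy A (E − 44):
  E = 118 − 44 = 74
  S = 103
  F = -32 − 5·74 + 6·103 = 216
Change in F: 216 − (-4) = 220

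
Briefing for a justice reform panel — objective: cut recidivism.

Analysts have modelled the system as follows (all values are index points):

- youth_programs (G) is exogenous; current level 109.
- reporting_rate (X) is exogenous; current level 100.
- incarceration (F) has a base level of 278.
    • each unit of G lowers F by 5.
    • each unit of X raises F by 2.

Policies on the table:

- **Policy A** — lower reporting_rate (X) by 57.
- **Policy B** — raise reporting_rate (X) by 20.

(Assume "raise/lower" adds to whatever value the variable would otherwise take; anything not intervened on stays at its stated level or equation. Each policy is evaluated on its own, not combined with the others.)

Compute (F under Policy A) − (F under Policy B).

Policy A (X − 57):
  G = 109
  X = 100 − 57 = 43
  F = 278 − 5·109 + 2·43 = -181
Policy B (X + 20):
  G = 109
  X = 100 + 20 = 120
  F = 278 − 5·109 + 2·120 = -27
F: -181 − (-27) = -154

-154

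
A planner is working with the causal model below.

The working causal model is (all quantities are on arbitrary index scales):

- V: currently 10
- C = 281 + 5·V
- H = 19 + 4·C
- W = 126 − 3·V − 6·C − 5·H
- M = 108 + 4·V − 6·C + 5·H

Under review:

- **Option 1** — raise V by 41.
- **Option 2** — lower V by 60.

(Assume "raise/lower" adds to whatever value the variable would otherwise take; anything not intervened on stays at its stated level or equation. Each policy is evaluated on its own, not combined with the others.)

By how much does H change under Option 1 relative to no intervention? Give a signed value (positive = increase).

Baseline:
  V = 10
  C = 281 + 5·10 = 331
  H = 19 + 4·331 = 1343
Option 1 (V + 41):
  V = 10 + 41 = 51
  C = 281 + 5·51 = 536
  H = 19 + 4·536 = 2163
Change in H: 2163 − 1343 = 820

820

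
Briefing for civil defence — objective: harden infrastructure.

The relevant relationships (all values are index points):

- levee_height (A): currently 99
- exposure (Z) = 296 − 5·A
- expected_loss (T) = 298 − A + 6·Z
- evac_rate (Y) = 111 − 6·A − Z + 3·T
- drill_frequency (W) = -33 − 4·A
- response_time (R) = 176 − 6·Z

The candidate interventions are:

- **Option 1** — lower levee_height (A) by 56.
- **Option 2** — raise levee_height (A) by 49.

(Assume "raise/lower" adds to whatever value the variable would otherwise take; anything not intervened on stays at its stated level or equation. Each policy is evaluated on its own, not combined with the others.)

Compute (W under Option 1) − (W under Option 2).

420

Option 1 (A − 56):
  A = 99 − 56 = 43
  W = -33 − 4·43 = -205
Option 2 (A + 49):
  A = 99 + 49 = 148
  W = -33 − 4·148 = -625
W: -205 − (-625) = 420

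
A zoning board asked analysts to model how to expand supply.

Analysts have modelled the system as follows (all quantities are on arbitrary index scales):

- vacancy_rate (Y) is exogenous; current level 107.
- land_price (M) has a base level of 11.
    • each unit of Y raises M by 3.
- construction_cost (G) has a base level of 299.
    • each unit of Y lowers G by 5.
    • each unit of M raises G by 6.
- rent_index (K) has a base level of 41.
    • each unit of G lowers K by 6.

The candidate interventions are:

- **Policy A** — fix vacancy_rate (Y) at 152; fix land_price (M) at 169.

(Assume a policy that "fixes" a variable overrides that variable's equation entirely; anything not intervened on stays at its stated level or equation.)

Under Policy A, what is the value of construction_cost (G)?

Policy A (Y := 152, M := 169):
  Y = 152
  M = 169
  G = 299 − 5·152 + 6·169 = 553

553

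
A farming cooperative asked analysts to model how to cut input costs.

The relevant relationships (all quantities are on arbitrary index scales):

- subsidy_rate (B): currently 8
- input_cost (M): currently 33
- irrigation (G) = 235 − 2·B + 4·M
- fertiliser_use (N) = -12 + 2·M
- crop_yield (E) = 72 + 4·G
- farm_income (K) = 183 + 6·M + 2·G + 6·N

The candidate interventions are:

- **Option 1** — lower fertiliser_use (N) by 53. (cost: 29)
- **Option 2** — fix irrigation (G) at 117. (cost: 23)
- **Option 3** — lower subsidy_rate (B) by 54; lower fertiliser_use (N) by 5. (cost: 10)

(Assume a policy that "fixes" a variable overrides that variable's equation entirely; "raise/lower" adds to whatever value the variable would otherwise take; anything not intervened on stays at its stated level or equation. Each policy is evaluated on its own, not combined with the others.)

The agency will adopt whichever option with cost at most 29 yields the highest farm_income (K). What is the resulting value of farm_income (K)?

Option 1 (N − 53):
  B = 8
  M = 33
  G = 235 − 2·8 + 4·33 = 351
  N = -12 + 2·33 (−53 from intervention) = 1
  K = 183 + 6·33 + 2·351 + 6·1 = 1089
Option 2 (G := 117):
  B = 8
  M = 33
  G = 117
  N = -12 + 2·33 = 54
  K = 183 + 6·33 + 2·117 + 6·54 = 939
Option 3 (B − 54, N − 5):
  B = 8 − 54 = -46
  M = 33
  G = 235 − 2·(-46) + 4·33 = 459
  N = -12 + 2·33 (−5 from intervention) = 49
  K = 183 + 6·33 + 2·459 + 6·49 = 1593
Comparing — Option 1: K=1089, Option 2: K=939, Option 3: K=1593. Highest is 1593 (Option 3).

1593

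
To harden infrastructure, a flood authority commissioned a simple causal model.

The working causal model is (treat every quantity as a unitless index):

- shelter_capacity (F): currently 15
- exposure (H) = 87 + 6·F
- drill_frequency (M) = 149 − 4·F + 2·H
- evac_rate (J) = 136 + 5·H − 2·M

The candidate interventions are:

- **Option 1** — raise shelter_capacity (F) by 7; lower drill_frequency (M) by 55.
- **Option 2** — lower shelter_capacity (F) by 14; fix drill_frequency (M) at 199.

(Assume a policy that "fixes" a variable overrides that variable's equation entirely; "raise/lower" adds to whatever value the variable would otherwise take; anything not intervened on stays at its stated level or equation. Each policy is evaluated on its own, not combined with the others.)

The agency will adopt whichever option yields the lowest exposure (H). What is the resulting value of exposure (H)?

Option 1 (F + 7, M − 55):
  F = 15 + 7 = 22
  H = 87 + 6·22 = 219
Option 2 (F − 14, M := 199):
  F = 15 − 14 = 1
  H = 87 + 6·1 = 93
Comparing — Option 1: H=219, Option 2: H=93. Lowest is 93 (Option 2).

93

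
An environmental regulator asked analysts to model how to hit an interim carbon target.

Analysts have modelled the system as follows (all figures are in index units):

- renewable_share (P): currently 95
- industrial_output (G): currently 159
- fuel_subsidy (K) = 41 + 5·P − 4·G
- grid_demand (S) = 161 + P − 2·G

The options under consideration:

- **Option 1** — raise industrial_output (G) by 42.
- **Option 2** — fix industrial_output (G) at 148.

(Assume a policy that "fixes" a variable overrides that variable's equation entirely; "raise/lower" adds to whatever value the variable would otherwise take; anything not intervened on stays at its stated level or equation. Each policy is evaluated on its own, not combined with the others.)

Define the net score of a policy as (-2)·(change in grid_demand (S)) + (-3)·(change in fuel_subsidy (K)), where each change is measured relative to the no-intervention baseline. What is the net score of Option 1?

672

Baseline:
  P = 95
  G = 159
  K = 41 + 5·95 − 4·159 = -120
  S = 161 + 95 − 2·159 = -62
Option 1 (G + 42):
  P = 95
  G = 159 + 42 = 201
  K = 41 + 5·95 − 4·201 = -288
  S = 161 + 95 − 2·201 = -146
ΔS = -146 − (-62) = -84; ΔK = -288 − (-120) = -168
Score = (-2)·(-84) + (-3)·(-168) = 672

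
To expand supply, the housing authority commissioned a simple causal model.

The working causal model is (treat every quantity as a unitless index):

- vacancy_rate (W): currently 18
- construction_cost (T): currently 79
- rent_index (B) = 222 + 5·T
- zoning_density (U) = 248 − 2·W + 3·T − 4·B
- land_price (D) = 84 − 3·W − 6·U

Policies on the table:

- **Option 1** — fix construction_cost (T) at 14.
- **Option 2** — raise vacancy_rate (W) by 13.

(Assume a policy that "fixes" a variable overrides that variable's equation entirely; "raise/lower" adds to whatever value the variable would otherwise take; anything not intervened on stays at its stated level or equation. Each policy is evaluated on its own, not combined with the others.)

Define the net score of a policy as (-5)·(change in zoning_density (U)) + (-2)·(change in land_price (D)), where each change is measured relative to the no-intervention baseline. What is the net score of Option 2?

-104

Baseline:
  W = 18
  T = 79
  B = 222 + 5·79 = 617
  U = 248 − 2·18 + 3·79 − 4·617 = -2019
  D = 84 − 3·18 − 6·(-2019) = 12144
Option 2 (W + 13):
  W = 18 + 13 = 31
  T = 79
  B = 222 + 5·79 = 617
  U = 248 − 2·31 + 3·79 − 4·617 = -2045
  D = 84 − 3·31 − 6·(-2045) = 12261
ΔU = -2045 − (-2019) = -26; ΔD = 12261 − 12144 = 117
Score = (-5)·(-26) + (-2)·117 = -104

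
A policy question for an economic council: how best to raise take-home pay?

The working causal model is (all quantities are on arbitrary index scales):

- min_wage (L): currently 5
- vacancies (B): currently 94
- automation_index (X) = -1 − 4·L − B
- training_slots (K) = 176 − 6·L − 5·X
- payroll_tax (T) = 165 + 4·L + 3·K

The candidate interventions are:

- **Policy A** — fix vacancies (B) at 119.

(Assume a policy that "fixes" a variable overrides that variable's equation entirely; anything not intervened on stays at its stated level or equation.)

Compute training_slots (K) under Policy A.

Policy A (B := 119):
  L = 5
  B = 119
  X = -1 − 4·5 − 119 = -140
  K = 176 − 6·5 − 5·(-140) = 846

846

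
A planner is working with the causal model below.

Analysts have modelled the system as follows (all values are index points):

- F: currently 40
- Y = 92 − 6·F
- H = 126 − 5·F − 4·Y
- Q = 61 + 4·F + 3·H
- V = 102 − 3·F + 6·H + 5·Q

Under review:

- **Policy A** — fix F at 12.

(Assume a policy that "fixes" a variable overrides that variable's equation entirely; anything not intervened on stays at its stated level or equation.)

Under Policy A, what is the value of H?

Policy A (F := 12):
  F = 12
  Y = 92 − 6·12 = 20
  H = 126 − 5·12 − 4·20 = -14

-14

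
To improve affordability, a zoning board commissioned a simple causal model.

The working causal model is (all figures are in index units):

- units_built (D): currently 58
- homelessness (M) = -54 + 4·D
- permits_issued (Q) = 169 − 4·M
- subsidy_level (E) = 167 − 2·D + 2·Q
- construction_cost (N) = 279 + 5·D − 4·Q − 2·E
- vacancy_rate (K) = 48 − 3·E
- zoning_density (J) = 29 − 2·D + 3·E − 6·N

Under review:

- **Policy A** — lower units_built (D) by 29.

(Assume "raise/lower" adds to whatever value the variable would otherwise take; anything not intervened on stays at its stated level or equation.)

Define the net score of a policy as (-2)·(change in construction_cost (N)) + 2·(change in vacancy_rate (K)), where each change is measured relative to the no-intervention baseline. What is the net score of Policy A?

2030

Baseline:
  D = 58
  M = -54 + 4·58 = 178
  Q = 169 − 4·178 = -543
  E = 167 − 2·58 + 2·(-543) = -1035
  N = 279 + 5·58 − 4·(-543) − 2·(-1035) = 4811
  K = 48 − 3·(-1035) = 3153
Policy A (D − 29):
  D = 58 − 29 = 29
  M = -54 + 4·29 = 62
  Q = 169 − 4·62 = -79
  E = 167 − 2·29 + 2·(-79) = -49
  N = 279 + 5·29 − 4·(-79) − 2·(-49) = 838
  K = 48 − 3·(-49) = 195
ΔN = 838 − 4811 = -3973; ΔK = 195 − 3153 = -2958
Score = (-2)·(-3973) + 2·(-2958) = 2030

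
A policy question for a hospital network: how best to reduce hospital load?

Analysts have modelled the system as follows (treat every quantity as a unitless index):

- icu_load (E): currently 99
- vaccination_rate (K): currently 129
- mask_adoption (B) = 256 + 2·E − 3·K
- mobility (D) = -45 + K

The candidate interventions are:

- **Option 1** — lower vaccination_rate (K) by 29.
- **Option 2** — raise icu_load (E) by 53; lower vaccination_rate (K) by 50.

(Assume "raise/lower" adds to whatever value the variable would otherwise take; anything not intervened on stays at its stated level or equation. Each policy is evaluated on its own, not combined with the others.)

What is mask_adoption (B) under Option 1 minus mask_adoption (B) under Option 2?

-169

Option 1 (K − 29):
  E = 99
  K = 129 − 29 = 100
  B = 256 + 2·99 − 3·100 = 154
Option 2 (E + 53, K − 50):
  E = 99 + 53 = 152
  K = 129 − 50 = 79
  B = 256 + 2·152 − 3·79 = 323
B: 154 − 323 = -169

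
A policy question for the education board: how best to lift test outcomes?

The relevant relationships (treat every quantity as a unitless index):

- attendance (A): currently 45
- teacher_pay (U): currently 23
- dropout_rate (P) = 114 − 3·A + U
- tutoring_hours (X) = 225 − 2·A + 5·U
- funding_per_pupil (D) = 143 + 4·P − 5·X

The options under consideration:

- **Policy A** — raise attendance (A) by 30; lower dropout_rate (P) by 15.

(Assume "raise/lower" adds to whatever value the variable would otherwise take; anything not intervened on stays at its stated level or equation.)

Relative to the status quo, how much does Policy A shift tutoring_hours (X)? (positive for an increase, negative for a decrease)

Baseline:
  A = 45
  U = 23
  X = 225 − 2·45 + 5·23 = 250
Policy A (A + 30, P − 15):
  A = 45 + 30 = 75
  U = 23
  X = 225 − 2·75 + 5·23 = 190
Change in X: 190 − 250 = -60

-60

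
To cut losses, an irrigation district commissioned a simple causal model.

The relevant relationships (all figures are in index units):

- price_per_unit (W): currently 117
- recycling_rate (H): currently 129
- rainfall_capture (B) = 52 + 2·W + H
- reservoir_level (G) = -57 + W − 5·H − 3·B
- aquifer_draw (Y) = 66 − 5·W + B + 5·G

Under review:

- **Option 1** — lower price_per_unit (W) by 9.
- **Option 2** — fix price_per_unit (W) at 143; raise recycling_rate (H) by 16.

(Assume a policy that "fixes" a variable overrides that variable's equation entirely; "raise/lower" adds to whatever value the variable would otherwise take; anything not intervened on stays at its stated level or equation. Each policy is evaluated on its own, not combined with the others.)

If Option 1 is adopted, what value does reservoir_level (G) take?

Option 1 (W − 9):
  W = 117 − 9 = 108
  H = 129
  B = 52 + 2·108 + 129 = 397
  G = -57 + 108 − 5·129 − 3·397 = -1785

-1785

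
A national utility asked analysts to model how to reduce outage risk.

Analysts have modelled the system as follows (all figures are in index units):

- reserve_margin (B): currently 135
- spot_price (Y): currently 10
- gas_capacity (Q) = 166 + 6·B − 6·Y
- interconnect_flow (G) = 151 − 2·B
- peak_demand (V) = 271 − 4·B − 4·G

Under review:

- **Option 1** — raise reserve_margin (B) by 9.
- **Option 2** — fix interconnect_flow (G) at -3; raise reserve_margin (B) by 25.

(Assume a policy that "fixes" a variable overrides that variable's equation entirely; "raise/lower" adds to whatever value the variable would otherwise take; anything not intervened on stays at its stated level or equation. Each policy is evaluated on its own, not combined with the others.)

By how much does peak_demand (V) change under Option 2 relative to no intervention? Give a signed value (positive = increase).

-564

Baseline:
  B = 135
  G = 151 − 2·135 = -119
  V = 271 − 4·135 − 4·(-119) = 207
Option 2 (G := -3, B + 25):
  B = 135 + 25 = 160
  G = -3
  V = 271 − 4·160 − 4·(-3) = -357
Change in V: -357 − 207 = -564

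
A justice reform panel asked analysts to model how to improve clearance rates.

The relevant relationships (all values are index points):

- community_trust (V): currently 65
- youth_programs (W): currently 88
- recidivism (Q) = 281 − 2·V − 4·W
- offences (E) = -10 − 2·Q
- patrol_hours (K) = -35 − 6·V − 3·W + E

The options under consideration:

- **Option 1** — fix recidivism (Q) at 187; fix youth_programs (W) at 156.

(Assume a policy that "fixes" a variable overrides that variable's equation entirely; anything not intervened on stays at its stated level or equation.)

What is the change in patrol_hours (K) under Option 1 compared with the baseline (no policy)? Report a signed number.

-980

Baseline:
  V = 65
  W = 88
  Q = 281 − 2·65 − 4·88 = -201
  E = -10 − 2·(-201) = 392
  K = -35 − 6·65 − 3·88 + 392 = -297
Option 1 (Q := 187, W := 156):
  V = 65
  W = 156
  Q = 187
  E = -10 − 2·187 = -384
  K = -35 − 6·65 − 3·156 + (-384) = -1277
Change in K: -1277 − (-297) = -980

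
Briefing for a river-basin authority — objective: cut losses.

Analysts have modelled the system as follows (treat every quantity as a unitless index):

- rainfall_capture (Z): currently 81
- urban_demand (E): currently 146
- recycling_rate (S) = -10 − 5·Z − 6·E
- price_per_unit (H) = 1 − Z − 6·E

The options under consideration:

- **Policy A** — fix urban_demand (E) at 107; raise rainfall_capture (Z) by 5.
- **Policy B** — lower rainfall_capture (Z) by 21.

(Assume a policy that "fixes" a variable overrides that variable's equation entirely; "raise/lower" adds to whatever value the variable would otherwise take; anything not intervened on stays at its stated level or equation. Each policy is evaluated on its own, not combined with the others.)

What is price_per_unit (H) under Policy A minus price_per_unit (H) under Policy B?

208

Policy A (E := 107, Z + 5):
  Z = 81 + 5 = 86
  E = 107
  H = 1 − 86 − 6·107 = -727
Policy B (Z − 21):
  Z = 81 − 21 = 60
  E = 146
  H = 1 − 60 − 6·146 = -935
H: -727 − (-935) = 208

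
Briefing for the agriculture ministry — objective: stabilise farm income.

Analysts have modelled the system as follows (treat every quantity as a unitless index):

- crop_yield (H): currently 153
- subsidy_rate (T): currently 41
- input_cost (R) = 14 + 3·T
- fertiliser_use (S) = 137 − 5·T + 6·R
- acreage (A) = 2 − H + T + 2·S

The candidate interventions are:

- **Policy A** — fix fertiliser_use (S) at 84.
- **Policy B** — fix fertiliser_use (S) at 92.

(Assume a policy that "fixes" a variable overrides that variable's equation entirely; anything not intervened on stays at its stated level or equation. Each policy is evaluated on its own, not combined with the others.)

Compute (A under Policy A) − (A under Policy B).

Policy A (S := 84):
  H = 153
  T = 41
  R = 14 + 3·41 = 137
  S = 84
  A = 2 − 153 + 41 + 2·84 = 58
Policy B (S := 92):
  H = 153
  T = 41
  R = 14 + 3·41 = 137
  S = 92
  A = 2 − 153 + 41 + 2·92 = 74
A: 58 − 74 = -16

-16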